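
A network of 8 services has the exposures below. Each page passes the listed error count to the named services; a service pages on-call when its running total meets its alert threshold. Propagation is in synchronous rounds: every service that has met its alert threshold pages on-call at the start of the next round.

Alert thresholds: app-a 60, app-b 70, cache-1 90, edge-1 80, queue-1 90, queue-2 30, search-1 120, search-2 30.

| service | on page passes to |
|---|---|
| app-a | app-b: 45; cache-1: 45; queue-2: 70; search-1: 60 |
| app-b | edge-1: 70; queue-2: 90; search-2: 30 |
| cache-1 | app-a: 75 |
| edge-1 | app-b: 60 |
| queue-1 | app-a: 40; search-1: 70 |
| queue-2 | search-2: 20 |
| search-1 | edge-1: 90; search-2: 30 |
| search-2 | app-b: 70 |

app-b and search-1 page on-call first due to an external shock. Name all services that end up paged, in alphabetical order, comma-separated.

app-b, edge-1, queue-2, search-1, search-2

Round 1 — app-b, search-1 page on-call (initial).
  edge-1: +70+90 → 160 ≥ 80
  queue-2: +90 → 90 ≥ 30
  search-2: +30+30 → 60 ≥ 30
Round 2 — edge-1, queue-2, search-2 page on-call.
No further pages.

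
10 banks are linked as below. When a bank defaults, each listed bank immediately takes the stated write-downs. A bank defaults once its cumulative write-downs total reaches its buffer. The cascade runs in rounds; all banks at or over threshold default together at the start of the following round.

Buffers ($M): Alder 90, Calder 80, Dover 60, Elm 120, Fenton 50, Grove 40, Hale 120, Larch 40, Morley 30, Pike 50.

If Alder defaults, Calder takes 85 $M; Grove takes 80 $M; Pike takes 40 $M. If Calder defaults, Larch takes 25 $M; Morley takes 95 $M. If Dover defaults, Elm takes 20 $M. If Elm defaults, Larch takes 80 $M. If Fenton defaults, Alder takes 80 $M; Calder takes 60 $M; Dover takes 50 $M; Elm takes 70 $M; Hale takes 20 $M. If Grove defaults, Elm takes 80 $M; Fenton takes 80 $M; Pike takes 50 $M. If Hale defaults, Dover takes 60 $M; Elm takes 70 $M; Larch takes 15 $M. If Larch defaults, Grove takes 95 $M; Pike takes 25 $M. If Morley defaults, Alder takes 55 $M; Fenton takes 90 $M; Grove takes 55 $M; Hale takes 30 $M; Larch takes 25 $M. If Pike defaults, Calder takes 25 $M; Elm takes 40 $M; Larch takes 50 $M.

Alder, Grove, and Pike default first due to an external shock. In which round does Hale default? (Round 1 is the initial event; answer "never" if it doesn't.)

Round 1 — Alder, Grove, Pike default (initial).
  Calder: +85+25 → 110 ≥ 80
  Elm: +80+40 → 120 ≥ 120
  Fenton: +80 → 80 ≥ 50
  Larch: +50 → 50 ≥ 40
Round 2 — Calder, Elm, Fenton, Larch default.
  Dover: +50 → 50 < 60
  Hale: +20 → 20 < 120
  Morley: +95 → 95 ≥ 30
Round 3 — Morley defaults.
  Hale: +30 → 50 < 120
No further defaults.

never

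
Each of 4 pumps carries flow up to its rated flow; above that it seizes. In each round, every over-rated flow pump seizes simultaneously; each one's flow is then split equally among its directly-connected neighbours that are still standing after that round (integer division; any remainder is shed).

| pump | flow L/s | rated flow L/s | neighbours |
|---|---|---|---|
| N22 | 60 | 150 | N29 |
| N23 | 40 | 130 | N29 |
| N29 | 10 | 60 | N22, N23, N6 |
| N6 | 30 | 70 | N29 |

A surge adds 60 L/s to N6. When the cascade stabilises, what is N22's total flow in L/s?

110

Round 1 — N6 at 90 > 70. N6 seizes.
  N6 sheds 90 L/s to N29: 90 each.
    N29: 10+90 = 100 > 60
Round 2 — N29 seizes.
  N29 sheds 100 L/s to N22, N23: 50 each.
    N22: 60+50 = 110 ≤ 150
    N23: 40+50 = 90 ≤ 130
No further seizures.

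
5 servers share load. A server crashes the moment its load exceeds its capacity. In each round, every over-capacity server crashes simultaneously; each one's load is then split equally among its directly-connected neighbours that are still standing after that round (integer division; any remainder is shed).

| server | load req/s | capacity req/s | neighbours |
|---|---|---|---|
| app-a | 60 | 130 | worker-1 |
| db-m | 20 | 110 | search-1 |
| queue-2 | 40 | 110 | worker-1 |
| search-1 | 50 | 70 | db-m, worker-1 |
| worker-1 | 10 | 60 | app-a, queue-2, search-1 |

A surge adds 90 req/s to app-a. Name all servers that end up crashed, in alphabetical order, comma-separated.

Round 1 — app-a at 150 > 130. app-a crashes.
  app-a sheds 150 req/s to worker-1: 150 each.
    worker-1: 10+150 = 160 > 60
Round 2 — worker-1 crashes.
  worker-1 sheds 160 req/s to queue-2, search-1: 80 each.
    queue-2: 40+80 = 120 > 110
    search-1: 50+80 = 130 > 70
Round 3 — queue-2, search-1 crash.
  queue-2 sheds 120 req/s: no online neighbours, lost.
  search-1 sheds 130 req/s to db-m: 130 each.
    db-m: 20+130 = 150 > 110
Round 4 — db-m crashes.
  db-m sheds 150 req/s: no online neighbours, lost.
No further crashes.

app-a, db-m, queue-2, search-1, worker-1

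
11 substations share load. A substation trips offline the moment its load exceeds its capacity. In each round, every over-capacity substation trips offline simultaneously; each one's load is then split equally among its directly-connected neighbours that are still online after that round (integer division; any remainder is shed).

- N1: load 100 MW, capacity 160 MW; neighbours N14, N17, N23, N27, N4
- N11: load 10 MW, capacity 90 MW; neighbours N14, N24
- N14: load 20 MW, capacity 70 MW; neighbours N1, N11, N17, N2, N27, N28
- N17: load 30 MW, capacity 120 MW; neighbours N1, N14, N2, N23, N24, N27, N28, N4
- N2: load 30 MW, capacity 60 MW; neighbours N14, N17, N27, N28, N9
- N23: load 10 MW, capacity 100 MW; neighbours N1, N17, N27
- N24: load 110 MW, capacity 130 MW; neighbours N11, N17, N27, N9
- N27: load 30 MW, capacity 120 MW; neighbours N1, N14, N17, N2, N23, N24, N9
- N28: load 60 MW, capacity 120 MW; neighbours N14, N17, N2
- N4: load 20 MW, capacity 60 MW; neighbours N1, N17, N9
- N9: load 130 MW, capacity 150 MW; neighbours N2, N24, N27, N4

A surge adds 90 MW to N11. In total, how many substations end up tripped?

Round 1 — N11 at 100 > 90. N11 trips offline.
  N11 sheds 100 MW to N14, N24: 50 each.
    N14: 20+50 = 70 ≤ 70
    N24: 110+50 = 160 > 130
Round 2 — N24 trips offline.
  N24 sheds 160 MW to N17, N27, N9: 53 each (1 lost).
    N17: 30+53 = 83 ≤ 120
    N27: 30+53 = 83 ≤ 120
    N9: 130+53 = 183 > 150
Round 3 — N9 trips offline.
  N9 sheds 183 MW to N2, N27, N4: 61 each.
    N2: 30+61 = 91 > 60
    N27: 83+61 = 144 > 120
    N4: 20+61 = 81 > 60
Round 4 — N2, N27, N4 trip offline.
  N2 sheds 91 MW to N14, N17, N28: 30 each (1 lost).
    N14: 70+30 = 100 > 70
    N17: 83+30 = 113 ≤ 120
    N28: 60+30 = 90 ≤ 120
  N27 sheds 144 MW to N1, N14, N17, N23: 36 each.
    N1: 100+36 = 136 ≤ 160
    N14: 100+36 = 136 > 70
    N17: 113+36 = 149 > 120
    N23: 10+36 = 46 ≤ 100
  N4 sheds 81 MW to N1, N17: 40 each (1 lost).
    N1: 136+40 = 176 > 160
    N17: 149+40 = 189 > 120
Round 5 — N1, N14, N17 trip offline.
  N1 sheds 176 MW to N23: 176 each.
    N23: 46+176 = 222 > 100
  N14 sheds 136 MW to N28: 136 each.
    N28: 90+136 = 226 > 120
  N17 sheds 189 MW to N23, N28: 94 each (1 lost).
    N23: 222+94 = 316 > 100
    N28: 226+94 = 320 > 120
Round 6 — N23, N28 trip offline.
  N23 sheds 316 MW: no online neighbours, lost.
  N28 sheds 320 MW: no online neighbours, lost.
No further trips.

11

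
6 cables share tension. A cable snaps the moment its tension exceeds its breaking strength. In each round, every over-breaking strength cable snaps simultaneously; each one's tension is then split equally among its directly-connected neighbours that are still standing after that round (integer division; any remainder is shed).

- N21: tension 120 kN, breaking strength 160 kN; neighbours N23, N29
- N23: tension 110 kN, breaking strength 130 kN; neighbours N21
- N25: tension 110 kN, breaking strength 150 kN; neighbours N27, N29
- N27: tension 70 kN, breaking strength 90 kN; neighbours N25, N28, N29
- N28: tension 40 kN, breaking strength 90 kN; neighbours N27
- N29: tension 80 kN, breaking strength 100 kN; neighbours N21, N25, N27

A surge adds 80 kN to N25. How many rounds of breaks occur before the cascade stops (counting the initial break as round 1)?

4

Round 1 — N25 at 190 > 150. N25 snaps.
  N25 sheds 190 kN to N27, N29: 95 each.
    N27: 70+95 = 165 > 90
    N29: 80+95 = 175 > 100
Round 2 — N27, N29 snap.
  N27 sheds 165 kN to N28: 165 each.
    N28: 40+165 = 205 > 90
  N29 sheds 175 kN to N21: 175 each.
    N21: 120+175 = 295 > 160
Round 3 — N21, N28 snap.
  N21 sheds 295 kN to N23: 295 each.
    N23: 110+295 = 405 > 130
  N28 sheds 205 kN: no online neighbours, lost.
Round 4 — N23 snaps.
  N23 sheds 405 kN: no online neighbours, lost.
No further breaks.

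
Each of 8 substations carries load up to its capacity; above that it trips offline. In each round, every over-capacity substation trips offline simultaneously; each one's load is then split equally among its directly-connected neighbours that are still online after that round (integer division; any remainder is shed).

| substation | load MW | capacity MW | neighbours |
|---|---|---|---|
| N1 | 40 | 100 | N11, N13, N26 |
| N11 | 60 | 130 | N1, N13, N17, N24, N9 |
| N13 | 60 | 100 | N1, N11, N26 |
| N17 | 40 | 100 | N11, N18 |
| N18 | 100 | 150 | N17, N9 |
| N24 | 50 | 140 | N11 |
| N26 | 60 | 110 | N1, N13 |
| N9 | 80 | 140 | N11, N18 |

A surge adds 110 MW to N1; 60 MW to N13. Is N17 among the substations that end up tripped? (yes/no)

yes

Round 1 — N1 at 150 > 100; N13 at 120 > 100. N1, N13 trip offline.
  N1 sheds 150 MW to N11, N26: 75 each.
    N11: 60+75 = 135 > 130
    N26: 60+75 = 135 > 110
  N13 sheds 120 MW to N11, N26: 60 each.
    N11: 135+60 = 195 > 130
    N26: 135+60 = 195 > 110
Round 2 — N11, N26 trip offline.
  N11 sheds 195 MW to N17, N24, N9: 65 each.
    N17: 40+65 = 105 > 100
    N24: 50+65 = 115 ≤ 140
    N9: 80+65 = 145 > 140
  N26 sheds 195 MW: no online neighbours, lost.
Round 3 — N17, N9 trip offline.
  N17 sheds 105 MW to N18: 105 each.
    N18: 100+105 = 205 > 150
  N9 sheds 145 MW to N18: 145 each.
    N18: 205+145 = 350 > 150
Round 4 — N18 trips offline.
  N18 sheds 350 MW: no online neighbours, lost.
No further trips.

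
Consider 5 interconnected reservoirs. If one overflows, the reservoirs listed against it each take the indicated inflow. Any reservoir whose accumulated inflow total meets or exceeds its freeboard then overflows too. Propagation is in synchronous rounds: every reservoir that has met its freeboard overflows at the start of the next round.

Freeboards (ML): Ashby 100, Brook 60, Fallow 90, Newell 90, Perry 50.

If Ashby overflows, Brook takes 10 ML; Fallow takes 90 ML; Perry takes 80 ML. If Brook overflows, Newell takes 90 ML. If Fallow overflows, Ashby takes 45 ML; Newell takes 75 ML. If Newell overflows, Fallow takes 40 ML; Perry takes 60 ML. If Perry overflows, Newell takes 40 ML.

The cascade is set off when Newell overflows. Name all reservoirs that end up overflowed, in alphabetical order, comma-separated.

Newell, Perry

Round 1 — Newell overflows (initial).
  Fallow: +40 → 40 < 90
  Perry: +60 → 60 ≥ 50
Round 2 — Perry overflows.
No further overflows.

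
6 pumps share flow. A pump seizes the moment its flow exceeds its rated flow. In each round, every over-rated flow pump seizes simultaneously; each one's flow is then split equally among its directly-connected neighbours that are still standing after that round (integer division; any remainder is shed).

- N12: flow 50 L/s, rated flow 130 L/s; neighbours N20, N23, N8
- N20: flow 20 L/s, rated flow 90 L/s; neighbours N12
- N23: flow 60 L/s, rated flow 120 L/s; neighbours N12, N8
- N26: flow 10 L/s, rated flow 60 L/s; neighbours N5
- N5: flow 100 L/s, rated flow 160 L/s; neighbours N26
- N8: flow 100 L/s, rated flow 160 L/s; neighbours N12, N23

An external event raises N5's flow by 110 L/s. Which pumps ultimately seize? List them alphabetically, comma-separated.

N26, N5

Round 1 — N5 at 210 > 160. N5 seizes.
  N5 sheds 210 L/s to N26: 210 each.
    N26: 10+210 = 220 > 60
Round 2 — N26 seizes.
  N26 sheds 220 L/s: no online neighbours, lost.
No further seizures.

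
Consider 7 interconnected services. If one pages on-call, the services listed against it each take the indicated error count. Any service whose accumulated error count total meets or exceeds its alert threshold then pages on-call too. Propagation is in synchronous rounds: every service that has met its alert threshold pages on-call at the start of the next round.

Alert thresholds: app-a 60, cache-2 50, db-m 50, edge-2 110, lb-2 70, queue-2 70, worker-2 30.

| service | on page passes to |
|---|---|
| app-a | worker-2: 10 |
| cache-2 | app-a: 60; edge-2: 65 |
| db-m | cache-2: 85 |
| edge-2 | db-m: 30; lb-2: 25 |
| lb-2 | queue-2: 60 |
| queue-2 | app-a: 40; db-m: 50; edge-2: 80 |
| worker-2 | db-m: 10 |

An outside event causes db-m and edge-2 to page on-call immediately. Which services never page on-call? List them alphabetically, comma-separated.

Round 1 — db-m, edge-2 page on-call (initial).
  cache-2: +85 → 85 ≥ 50
  lb-2: +25 → 25 < 70
Round 2 — cache-2 pages on-call.
  app-a: +60 → 60 ≥ 60
Round 3 — app-a pages on-call.
  worker-2: +10 → 10 < 30
No further pages.

lb-2, queue-2, worker-2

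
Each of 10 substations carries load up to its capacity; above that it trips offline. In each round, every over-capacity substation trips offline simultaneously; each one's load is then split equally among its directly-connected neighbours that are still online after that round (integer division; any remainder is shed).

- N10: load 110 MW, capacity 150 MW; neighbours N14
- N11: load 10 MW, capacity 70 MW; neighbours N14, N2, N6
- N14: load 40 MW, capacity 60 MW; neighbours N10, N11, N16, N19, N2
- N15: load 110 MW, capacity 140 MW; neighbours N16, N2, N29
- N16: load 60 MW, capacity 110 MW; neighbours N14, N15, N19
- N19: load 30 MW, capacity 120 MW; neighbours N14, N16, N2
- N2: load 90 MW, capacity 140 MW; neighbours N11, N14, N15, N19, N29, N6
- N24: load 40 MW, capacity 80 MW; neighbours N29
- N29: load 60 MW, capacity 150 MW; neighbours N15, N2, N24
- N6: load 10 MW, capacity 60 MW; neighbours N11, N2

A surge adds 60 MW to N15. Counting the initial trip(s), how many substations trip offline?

8

Round 1 — N15 at 170 > 140. N15 trips offline.
  N15 sheds 170 MW to N16, N2, N29: 56 each (2 lost).
    N16: 60+56 = 116 > 110
    N2: 90+56 = 146 > 140
    N29: 60+56 = 116 ≤ 150
Round 2 — N16, N2 trip offline.
  N16 sheds 116 MW to N14, N19: 58 each.
    N14: 40+58 = 98 > 60
    N19: 30+58 = 88 ≤ 120
  N2 sheds 146 MW to N11, N14, N19, N29, N6: 29 each (1 lost).
    N11: 10+29 = 39 ≤ 70
    N14: 98+29 = 127 > 60
    N19: 88+29 = 117 ≤ 120
    N29: 116+29 = 145 ≤ 150
    N6: 10+29 = 39 ≤ 60
Round 3 — N14 trips offline.
  N14 sheds 127 MW to N10, N11, N19: 42 each (1 lost).
    N10: 110+42 = 152 > 150
    N11: 39+42 = 81 > 70
    N19: 117+42 = 159 > 120
Round 4 — N10, N11, N19 trip offline.
  N10 sheds 152 MW: no online neighbours, lost.
  N11 sheds 81 MW to N6: 81 each.
    N6: 39+81 = 120 > 60
  N19 sheds 159 MW: no online neighbours, lost.
Round 5 — N6 trips offline.
  N6 sheds 120 MW: no online neighbours, lost.
No further trips.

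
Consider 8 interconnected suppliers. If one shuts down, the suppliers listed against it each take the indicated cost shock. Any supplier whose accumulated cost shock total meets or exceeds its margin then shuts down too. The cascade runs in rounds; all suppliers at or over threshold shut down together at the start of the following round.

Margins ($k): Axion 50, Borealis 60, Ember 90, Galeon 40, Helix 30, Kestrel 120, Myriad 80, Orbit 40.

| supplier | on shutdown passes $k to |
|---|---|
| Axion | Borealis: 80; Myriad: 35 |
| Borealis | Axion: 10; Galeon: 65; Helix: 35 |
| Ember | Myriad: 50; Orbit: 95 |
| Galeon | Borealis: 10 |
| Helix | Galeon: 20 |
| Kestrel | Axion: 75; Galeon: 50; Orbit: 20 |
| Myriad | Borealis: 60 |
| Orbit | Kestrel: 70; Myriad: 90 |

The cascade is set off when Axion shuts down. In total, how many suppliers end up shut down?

Round 1 — Axion shuts down (initial).
  Borealis: +80 → 80 ≥ 60
  Myriad: +35 → 35 < 80
Round 2 — Borealis shuts down.
  Galeon: +65 → 65 ≥ 40
  Helix: +35 → 35 ≥ 30
Round 3 — Galeon, Helix shut down.
No further shutdowns.

4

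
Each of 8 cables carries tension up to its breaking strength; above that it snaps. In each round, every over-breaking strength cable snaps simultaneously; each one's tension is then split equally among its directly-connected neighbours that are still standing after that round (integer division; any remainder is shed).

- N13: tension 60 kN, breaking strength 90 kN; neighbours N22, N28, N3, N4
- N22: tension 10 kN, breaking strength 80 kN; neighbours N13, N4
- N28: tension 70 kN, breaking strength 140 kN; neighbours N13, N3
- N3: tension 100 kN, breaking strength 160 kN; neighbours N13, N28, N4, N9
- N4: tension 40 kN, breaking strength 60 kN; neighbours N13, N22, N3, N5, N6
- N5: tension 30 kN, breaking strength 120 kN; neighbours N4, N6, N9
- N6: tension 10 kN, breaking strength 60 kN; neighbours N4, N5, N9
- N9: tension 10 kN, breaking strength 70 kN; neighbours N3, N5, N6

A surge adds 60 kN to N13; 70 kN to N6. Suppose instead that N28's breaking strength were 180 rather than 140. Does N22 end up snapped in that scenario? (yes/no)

With N28's breaking strength at 180:
Round 1 — N13 at 120 > 90; N6 at 80 > 60. N13, N6 snap.
  N13 sheds 120 kN to N22, N28, N3, N4: 30 each.
    N22: 10+30 = 40 ≤ 80
    N28: 70+30 = 100 ≤ 180
    N3: 100+30 = 130 ≤ 160
    N4: 40+30 = 70 > 60
  N6 sheds 80 kN to N4, N5, N9: 26 each (2 lost).
    N4: 70+26 = 96 > 60
    N5: 30+26 = 56 ≤ 120
    N9: 10+26 = 36 ≤ 70
Round 2 — N4 snaps.
  N4 sheds 96 kN to N22, N3, N5: 32 each.
    N22: 40+32 = 72 ≤ 80
    N3: 130+32 = 162 > 160
    N5: 56+32 = 88 ≤ 120
Round 3 — N3 snaps.
  N3 sheds 162 kN to N28, N9: 81 each.
    N28: 100+81 = 181 > 180
    N9: 36+81 = 117 > 70
Round 4 — N28, N9 snap.
  N28 sheds 181 kN: no online neighbours, lost.
  N9 sheds 117 kN to N5: 117 each.
    N5: 88+117 = 205 > 120
Round 5 — N5 snaps.
  N5 sheds 205 kN: no online neighbours, lost.
No further breaks.

no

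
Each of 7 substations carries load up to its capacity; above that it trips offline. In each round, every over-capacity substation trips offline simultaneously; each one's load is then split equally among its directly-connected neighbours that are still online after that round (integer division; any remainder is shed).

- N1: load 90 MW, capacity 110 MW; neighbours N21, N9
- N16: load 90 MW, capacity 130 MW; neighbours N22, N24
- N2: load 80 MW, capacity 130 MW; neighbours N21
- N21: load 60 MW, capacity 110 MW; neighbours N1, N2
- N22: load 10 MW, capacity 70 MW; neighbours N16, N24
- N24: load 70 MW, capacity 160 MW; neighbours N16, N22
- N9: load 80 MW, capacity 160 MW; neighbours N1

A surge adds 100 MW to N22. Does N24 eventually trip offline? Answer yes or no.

Round 1 — N22 at 110 > 70. N22 trips offline.
  N22 sheds 110 MW to N16, N24: 55 each.
    N16: 90+55 = 145 > 130
    N24: 70+55 = 125 ≤ 160
Round 2 — N16 trips offline.
  N16 sheds 145 MW to N24: 145 each.
    N24: 125+145 = 270 > 160
Round 3 — N24 trips offline.
  N24 sheds 270 MW: no online neighbours, lost.
No further trips.

yes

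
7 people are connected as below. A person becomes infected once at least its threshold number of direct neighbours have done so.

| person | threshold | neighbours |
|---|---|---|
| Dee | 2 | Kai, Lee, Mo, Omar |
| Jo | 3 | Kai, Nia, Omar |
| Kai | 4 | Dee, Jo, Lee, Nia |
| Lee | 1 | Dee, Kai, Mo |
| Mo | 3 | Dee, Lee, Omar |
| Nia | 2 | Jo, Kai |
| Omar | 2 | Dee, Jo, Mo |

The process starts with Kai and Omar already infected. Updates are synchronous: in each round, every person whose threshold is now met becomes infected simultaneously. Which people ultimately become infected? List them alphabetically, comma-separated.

Dee, Kai, Lee, Mo, Omar

Round 1 — Kai, Omar become infected (initial).
Round 2 — checking thresholds:
  Dee: 2 of 4 neighbours ≥ 2, becomes infected.
  Jo: 2 of 3 neighbours < 3, below threshold.
  Lee: 1 of 3 neighbours ≥ 1, becomes infected.
  Mo: 1 of 3 neighbours < 3, below threshold.
  Nia: 1 of 2 neighbours < 2, below threshold.
Round 3 — checking thresholds:
  Jo: 2 of 3 neighbours < 3, below threshold.
  Mo: 3 of 3 neighbours ≥ 3, becomes infected.
  Nia: 1 of 2 neighbours < 2, below threshold.
Round 4 — no new infections; cascade stops.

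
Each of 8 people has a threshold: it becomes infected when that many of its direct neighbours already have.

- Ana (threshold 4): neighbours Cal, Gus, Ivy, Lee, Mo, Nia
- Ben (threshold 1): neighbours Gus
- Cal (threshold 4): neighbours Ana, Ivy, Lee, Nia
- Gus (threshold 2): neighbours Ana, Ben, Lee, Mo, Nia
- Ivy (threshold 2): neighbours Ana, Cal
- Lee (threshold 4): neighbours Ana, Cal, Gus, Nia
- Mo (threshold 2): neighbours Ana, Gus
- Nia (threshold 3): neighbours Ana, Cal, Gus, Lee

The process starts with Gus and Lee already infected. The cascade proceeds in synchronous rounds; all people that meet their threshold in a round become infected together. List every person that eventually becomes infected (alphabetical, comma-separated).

Round 1 — Gus, Lee become infected (initial).
Round 2 — checking thresholds:
  Ana: 2 of 6 neighbours < 4, below threshold.
  Ben: 1 of 1 neighbours ≥ 1, becomes infected.
  Cal: 1 of 4 neighbours < 4, below threshold.
  Mo: 1 of 2 neighbours < 2, below threshold.
  Nia: 2 of 4 neighbours < 3, below threshold.
Round 3 — no new infections; cascade stops.

Ben, Gus, Lee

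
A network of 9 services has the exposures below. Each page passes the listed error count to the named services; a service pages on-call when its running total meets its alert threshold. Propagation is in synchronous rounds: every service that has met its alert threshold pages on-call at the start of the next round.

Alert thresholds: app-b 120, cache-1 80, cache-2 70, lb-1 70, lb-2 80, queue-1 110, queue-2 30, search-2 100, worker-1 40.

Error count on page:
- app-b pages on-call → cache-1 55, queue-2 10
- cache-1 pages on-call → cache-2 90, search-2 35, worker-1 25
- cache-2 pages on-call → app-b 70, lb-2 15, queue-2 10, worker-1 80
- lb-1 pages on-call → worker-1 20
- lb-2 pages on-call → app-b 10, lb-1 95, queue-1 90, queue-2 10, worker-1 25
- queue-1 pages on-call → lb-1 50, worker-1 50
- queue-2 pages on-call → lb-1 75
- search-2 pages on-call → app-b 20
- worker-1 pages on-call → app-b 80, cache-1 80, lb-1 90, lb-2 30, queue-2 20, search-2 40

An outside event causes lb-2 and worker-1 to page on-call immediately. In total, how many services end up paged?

Round 1 — lb-2, worker-1 page on-call (initial).
  app-b: +10+80 → 90 < 120
  cache-1: +80 → 80 ≥ 80
  lb-1: +95+90 → 185 ≥ 70
  queue-1: +90 → 90 < 110
  queue-2: +10+20 → 30 ≥ 30
  search-2: +40 → 40 < 100
Round 2 — cache-1, lb-1, queue-2 page on-call.
  cache-2: +90 → 90 ≥ 70
  search-2: +35 → 75 < 100
Round 3 — cache-2 pages on-call.
  app-b: +70 → 160 ≥ 120
Round 4 — app-b pages on-call.
No further pages.

7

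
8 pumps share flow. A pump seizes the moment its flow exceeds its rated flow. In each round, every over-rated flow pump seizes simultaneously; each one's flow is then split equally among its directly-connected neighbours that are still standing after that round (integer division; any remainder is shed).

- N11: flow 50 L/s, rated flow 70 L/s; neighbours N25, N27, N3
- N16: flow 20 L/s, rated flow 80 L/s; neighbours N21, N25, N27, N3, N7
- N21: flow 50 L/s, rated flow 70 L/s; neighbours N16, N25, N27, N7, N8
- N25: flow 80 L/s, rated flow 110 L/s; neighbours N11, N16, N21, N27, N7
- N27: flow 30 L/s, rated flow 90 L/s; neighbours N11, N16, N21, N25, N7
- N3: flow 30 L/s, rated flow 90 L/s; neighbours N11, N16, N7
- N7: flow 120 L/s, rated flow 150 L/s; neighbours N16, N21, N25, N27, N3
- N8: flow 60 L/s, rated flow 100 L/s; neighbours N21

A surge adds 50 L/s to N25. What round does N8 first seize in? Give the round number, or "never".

Round 1 — N25 at 130 > 110. N25 seizes.
  N25 sheds 130 L/s to N11, N16, N21, N27, N7: 26 each.
    N11: 50+26 = 76 > 70
    N16: 20+26 = 46 ≤ 80
    N21: 50+26 = 76 > 70
    N27: 30+26 = 56 ≤ 90
    N7: 120+26 = 146 ≤ 150
Round 2 — N11, N21 seize.
  N11 sheds 76 L/s to N27, N3: 38 each.
    N27: 56+38 = 94 > 90
    N3: 30+38 = 68 ≤ 90
  N21 sheds 76 L/s to N16, N27, N7, N8: 19 each.
    N16: 46+19 = 65 ≤ 80
    N27: 94+19 = 113 > 90
    N7: 146+19 = 165 > 150
    N8: 60+19 = 79 ≤ 100
Round 3 — N27, N7 seize.
  N27 sheds 113 L/s to N16: 113 each.
    N16: 65+113 = 178 > 80
  N7 sheds 165 L/s to N16, N3: 82 each (1 lost).
    N16: 178+82 = 260 > 80
    N3: 68+82 = 150 > 90
Round 4 — N16, N3 seize.
  N16 sheds 260 L/s: no online neighbours, lost.
  N3 sheds 150 L/s: no online neighbours, lost.
No further seizures.

never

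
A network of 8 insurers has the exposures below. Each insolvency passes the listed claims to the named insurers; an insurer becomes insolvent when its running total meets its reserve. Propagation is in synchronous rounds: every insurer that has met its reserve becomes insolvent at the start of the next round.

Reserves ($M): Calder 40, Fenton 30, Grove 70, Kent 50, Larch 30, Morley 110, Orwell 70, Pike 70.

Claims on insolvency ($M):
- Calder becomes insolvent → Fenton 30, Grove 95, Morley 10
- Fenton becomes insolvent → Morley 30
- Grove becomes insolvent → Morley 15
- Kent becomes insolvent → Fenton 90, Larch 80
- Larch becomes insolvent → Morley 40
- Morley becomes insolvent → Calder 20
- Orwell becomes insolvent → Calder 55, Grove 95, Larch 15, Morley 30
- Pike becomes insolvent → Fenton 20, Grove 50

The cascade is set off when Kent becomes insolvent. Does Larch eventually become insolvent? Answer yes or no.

yes

Round 1 — Kent becomes insolvent (initial).
  Fenton: +90 → 90 ≥ 30
  Larch: +80 → 80 ≥ 30
Round 2 — Fenton, Larch become insolvent.
  Morley: +30+40 → 70 < 110
No further insolvencies.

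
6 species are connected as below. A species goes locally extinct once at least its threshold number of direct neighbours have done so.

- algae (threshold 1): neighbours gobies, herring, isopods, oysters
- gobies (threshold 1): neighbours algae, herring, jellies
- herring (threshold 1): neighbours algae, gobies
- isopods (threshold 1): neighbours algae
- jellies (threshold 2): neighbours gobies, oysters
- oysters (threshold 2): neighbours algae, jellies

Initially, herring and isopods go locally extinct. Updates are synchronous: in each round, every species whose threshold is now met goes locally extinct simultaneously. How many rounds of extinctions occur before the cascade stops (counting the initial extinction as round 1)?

Round 1 — herring, isopods go locally extinct (initial).
Round 2 — checking thresholds:
  algae: 2 of 4 neighbours ≥ 1, goes locally extinct.
  gobies: 1 of 3 neighbours ≥ 1, goes locally extinct.
Round 3 — no new extinctions; cascade stops.

2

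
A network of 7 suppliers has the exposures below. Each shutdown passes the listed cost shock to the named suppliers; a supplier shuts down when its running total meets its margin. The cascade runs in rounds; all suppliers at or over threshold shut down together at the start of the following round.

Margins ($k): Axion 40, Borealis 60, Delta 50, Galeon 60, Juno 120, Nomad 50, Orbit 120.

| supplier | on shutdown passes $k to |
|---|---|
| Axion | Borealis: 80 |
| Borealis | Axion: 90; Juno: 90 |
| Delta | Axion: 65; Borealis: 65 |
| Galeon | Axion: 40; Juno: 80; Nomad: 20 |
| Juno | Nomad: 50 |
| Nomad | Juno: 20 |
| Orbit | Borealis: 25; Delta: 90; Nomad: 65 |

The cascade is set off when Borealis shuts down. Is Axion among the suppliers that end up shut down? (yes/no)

yes

Round 1 — Borealis shuts down (initial).
  Axion: +90 → 90 ≥ 40
  Juno: +90 → 90 < 120
Round 2 — Axion shuts down.
No further shutdowns.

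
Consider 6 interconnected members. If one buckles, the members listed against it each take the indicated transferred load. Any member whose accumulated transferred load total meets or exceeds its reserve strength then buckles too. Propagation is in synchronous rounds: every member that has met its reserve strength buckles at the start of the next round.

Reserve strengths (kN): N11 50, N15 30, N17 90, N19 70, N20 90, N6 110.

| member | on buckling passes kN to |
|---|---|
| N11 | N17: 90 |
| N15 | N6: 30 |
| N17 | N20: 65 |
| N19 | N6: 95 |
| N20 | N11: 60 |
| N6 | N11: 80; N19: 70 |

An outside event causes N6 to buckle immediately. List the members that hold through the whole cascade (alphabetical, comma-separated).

N15, N20

Round 1 — N6 buckles (initial).
  N11: +80 → 80 ≥ 50
  N19: +70 → 70 ≥ 70
Round 2 — N11, N19 buckle.
  N17: +90 → 90 ≥ 90
Round 3 — N17 buckles.
  N20: +65 → 65 < 90
No further bucklings.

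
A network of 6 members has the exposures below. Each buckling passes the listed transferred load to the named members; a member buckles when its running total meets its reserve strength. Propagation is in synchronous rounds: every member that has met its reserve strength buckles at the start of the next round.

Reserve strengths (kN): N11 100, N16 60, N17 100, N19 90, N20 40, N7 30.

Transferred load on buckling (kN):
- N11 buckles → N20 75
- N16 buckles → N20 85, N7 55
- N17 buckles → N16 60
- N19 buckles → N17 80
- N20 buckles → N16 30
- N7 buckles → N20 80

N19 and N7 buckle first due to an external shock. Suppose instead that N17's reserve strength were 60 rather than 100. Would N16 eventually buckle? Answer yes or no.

With N17's reserve strength at 60:
Round 1 — N19, N7 buckle (initial).
  N17: +80 → 80 ≥ 60
  N20: +80 → 80 ≥ 40
Round 2 — N17, N20 buckle.
  N16: +60+30 → 90 ≥ 60
Round 3 — N16 buckles.
No further bucklings.

yes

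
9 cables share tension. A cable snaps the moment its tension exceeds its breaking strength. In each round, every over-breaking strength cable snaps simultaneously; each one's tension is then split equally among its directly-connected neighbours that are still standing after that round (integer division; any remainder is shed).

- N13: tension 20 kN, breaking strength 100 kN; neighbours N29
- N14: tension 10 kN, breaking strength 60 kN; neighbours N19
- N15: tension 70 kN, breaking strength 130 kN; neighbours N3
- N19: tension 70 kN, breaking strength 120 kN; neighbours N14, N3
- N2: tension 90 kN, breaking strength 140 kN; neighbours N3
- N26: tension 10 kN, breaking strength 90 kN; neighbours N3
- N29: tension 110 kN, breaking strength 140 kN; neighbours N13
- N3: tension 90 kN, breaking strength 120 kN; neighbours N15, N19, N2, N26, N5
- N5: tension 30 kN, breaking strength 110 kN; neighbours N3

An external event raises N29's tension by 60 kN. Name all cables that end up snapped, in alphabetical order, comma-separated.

N13, N29

Round 1 — N29 at 170 > 140. N29 snaps.
  N29 sheds 170 kN to N13: 170 each.
    N13: 20+170 = 190 > 100
Round 2 — N13 snaps.
  N13 sheds 190 kN: no online neighbours, lost.
No further breaks.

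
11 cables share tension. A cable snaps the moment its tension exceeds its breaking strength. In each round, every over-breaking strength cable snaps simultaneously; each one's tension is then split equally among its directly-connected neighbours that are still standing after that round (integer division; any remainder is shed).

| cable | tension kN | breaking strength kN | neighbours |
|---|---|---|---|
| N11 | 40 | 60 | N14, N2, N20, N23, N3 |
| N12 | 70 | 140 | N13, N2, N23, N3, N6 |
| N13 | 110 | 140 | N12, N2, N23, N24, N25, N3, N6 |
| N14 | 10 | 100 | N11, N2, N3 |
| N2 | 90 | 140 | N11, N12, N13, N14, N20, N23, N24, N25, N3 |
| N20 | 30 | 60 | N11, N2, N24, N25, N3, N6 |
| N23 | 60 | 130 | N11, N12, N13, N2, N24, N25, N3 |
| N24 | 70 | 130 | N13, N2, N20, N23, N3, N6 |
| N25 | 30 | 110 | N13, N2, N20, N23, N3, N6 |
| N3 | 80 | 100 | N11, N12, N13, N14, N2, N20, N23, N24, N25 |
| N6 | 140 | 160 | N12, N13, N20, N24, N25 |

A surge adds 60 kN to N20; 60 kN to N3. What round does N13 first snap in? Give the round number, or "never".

4

Round 1 — N20 at 90 > 60; N3 at 140 > 100. N20, N3 snap.
  N20 sheds 90 kN to N11, N2, N24, N25, N6: 18 each.
    N11: 40+18 = 58 ≤ 60
    N2: 90+18 = 108 ≤ 140
    N24: 70+18 = 88 ≤ 130
    N25: 30+18 = 48 ≤ 110
    N6: 140+18 = 158 ≤ 160
  N3 sheds 140 kN to N11, N12, N13, N14, N2, N23, N24, N25: 17 each (4 lost).
    N11: 58+17 = 75 > 60
    N12: 70+17 = 87 ≤ 140
    N13: 110+17 = 127 ≤ 140
    N14: 10+17 = 27 ≤ 100
    N2: 108+17 = 125 ≤ 140
    N23: 60+17 = 77 ≤ 130
    N24: 88+17 = 105 ≤ 130
    N25: 48+17 = 65 ≤ 110
Round 2 — N11 snaps.
  N11 sheds 75 kN to N14, N2, N23: 25 each.
    N14: 27+25 = 52 ≤ 100
    N2: 125+25 = 150 > 140
    N23: 77+25 = 102 ≤ 130
Round 3 — N2 snaps.
  N2 sheds 150 kN to N12, N13, N14, N23, N24, N25: 25 each.
    N12: 87+25 = 112 ≤ 140
    N13: 127+25 = 152 > 140
    N14: 52+25 = 77 ≤ 100
    N23: 102+25 = 127 ≤ 130
    N24: 105+25 = 130 ≤ 130
    N25: 65+25 = 90 ≤ 110
Round 4 — N13 snaps.
  N13 sheds 152 kN to N12, N23, N24, N25, N6: 30 each (2 lost).
    N12: 112+30 = 142 > 140
    N23: 127+30 = 157 > 130
    N24: 130+30 = 160 > 130
    N25: 90+30 = 120 > 110
    N6: 158+30 = 188 > 160
Round 5 — N12, N23, N24, N25, N6 snap.
  N12 sheds 142 kN: no online neighbours, lost.
  N23 sheds 157 kN: no online neighbours, lost.
  N24 sheds 160 kN: no online neighbours, lost.
  N25 sheds 120 kN: no online neighbours, lost.
  N6 sheds 188 kN: no online neighbours, lost.
No further breaks.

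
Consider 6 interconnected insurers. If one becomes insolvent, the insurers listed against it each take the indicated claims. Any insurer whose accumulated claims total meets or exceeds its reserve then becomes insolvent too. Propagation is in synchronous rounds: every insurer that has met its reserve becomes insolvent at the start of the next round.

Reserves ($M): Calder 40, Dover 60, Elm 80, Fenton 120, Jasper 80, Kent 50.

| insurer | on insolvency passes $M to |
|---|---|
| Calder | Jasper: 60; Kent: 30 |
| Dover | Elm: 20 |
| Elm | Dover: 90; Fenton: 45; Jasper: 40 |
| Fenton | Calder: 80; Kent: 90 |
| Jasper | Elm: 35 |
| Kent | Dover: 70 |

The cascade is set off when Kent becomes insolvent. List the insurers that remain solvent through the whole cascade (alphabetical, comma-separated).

Calder, Elm, Fenton, Jasper

Round 1 — Kent becomes insolvent (initial).
  Dover: +70 → 70 ≥ 60
Round 2 — Dover becomes insolvent.
  Elm: +20 → 20 < 80
No further insolvencies.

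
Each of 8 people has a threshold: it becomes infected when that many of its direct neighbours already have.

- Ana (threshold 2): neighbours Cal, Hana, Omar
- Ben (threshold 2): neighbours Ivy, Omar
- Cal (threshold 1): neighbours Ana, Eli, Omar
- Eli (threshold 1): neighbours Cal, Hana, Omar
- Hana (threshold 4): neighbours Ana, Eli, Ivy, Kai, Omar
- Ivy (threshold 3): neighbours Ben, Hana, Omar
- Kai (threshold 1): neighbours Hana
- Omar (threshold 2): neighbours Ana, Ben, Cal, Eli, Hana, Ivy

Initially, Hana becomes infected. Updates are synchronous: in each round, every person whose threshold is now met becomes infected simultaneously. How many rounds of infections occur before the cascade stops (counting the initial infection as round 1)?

4

Round 1 — Hana becomes infected (initial).
Round 2 — checking thresholds:
  Ana: 1 of 3 neighbours < 2, below threshold.
  Eli: 1 of 3 neighbours ≥ 1, becomes infected.
  Ivy: 1 of 3 neighbours < 3, below threshold.
  Kai: 1 of 1 neighbours ≥ 1, becomes infected.
  Omar: 1 of 6 neighbours < 2, below threshold.
Round 3 — checking thresholds:
  Ana: 1 of 3 neighbours < 2, below threshold.
  Cal: 1 of 3 neighbours ≥ 1, becomes infected.
  Ivy: 1 of 3 neighbours < 3, below threshold.
  Omar: 2 of 6 neighbours ≥ 2, becomes infected.
Round 4 — checking thresholds:
  Ana: 3 of 3 neighbours ≥ 2, becomes infected.
  Ben: 1 of 2 neighbours < 2, below threshold.
  Ivy: 2 of 3 neighbours < 3, below threshold.
Round 5 — no new infections; cascade stops.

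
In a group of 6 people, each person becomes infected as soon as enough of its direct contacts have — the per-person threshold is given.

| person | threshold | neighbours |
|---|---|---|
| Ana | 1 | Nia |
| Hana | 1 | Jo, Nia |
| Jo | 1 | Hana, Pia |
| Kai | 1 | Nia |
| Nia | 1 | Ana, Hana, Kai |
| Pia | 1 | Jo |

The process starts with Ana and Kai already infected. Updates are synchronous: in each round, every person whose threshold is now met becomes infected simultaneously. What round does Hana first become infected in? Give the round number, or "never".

3

Round 1 — Ana, Kai become infected (initial).
Round 2 — checking thresholds:
  Nia: 2 of 3 neighbours ≥ 1, becomes infected.
Round 3 — checking thresholds:
  Hana: 1 of 2 neighbours ≥ 1, becomes infected.
Round 4 — checking thresholds:
  Jo: 1 of 2 neighbours ≥ 1, becomes infected.
Round 5 — checking thresholds:
  Pia: 1 of 1 neighbours ≥ 1, becomes infected.
Round 6 — no new infections; cascade stops.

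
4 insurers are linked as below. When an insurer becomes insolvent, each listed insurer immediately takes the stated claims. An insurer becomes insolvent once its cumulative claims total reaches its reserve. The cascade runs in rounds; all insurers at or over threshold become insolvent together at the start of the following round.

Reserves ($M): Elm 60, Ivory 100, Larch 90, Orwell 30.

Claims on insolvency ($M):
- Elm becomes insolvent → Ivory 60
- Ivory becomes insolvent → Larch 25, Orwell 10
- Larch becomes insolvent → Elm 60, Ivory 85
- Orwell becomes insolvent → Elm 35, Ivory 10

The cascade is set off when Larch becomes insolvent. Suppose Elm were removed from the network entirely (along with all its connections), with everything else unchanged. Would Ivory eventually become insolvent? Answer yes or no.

With Elm removed:
Round 1 — Larch becomes insolvent (initial).
  Ivory: +85 → 85 < 100
No further insolvencies.

no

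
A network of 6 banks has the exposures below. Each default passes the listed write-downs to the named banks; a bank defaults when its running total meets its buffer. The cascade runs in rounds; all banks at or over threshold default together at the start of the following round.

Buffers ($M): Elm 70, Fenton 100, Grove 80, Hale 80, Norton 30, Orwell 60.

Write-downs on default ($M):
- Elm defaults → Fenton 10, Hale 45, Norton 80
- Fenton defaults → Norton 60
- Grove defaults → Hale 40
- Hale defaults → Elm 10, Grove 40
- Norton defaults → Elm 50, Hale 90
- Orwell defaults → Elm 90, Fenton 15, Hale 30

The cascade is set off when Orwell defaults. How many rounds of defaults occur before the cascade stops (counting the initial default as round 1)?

4

Round 1 — Orwell defaults (initial).
  Elm: +90 → 90 ≥ 70
  Fenton: +15 → 15 < 100
  Hale: +30 → 30 < 80
Round 2 — Elm defaults.
  Fenton: +10 → 25 < 100
  Hale: +45 → 75 < 80
  Norton: +80 → 80 ≥ 30
Round 3 — Norton defaults.
  Hale: +90 → 165 ≥ 80
Round 4 — Hale defaults.
  Grove: +40 → 40 < 80
No further defaults.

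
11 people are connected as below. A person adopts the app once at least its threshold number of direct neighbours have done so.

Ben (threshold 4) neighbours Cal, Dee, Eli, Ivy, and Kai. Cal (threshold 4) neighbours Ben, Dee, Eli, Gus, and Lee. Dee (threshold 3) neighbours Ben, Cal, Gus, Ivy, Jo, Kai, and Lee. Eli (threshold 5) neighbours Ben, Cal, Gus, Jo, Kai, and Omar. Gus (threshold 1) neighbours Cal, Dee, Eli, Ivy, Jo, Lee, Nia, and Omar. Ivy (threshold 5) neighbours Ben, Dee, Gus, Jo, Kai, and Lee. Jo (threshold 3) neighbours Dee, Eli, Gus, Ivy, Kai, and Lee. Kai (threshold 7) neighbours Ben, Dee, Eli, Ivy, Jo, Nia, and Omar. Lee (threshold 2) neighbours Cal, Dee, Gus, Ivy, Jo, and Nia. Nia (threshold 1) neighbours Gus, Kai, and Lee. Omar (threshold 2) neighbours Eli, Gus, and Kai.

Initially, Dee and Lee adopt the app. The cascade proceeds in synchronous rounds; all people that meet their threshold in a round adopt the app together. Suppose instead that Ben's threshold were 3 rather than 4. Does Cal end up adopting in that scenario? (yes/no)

no

With Ben's threshold at 3:
Round 1 — Dee, Lee adopt the app (initial).
Round 2 — checking thresholds:
  Ben: 1 of 5 neighbours < 3, not yet.
  Cal: 2 of 5 neighbours < 4, not yet.
  Gus: 2 of 8 neighbours ≥ 1, adopts the app.
  Ivy: 2 of 6 neighbours < 5, not yet.
  Jo: 2 of 6 neighbours < 3, not yet.
  Kai: 1 of 7 neighbours < 7, not yet.
  Nia: 1 of 3 neighbours ≥ 1, adopts the app.
Round 3 — checking thresholds:
  Ben: 1 of 5 neighbours < 3, not yet.
  Cal: 3 of 5 neighbours < 4, not yet.
  Eli: 1 of 6 neighbours < 5, not yet.
  Ivy: 3 of 6 neighbours < 5, not yet.
  Jo: 3 of 6 neighbours ≥ 3, adopts the app.
  Kai: 2 of 7 neighbours < 7, not yet.
  Omar: 1 of 3 neighbours < 2, not yet.
Round 4 — no new adoptions; cascade stops.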